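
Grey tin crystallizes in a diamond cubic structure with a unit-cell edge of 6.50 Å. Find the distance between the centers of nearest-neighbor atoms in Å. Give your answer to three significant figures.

2.81 Å

In a diamond cubic structure, nearest neighbors lie along the body diagonal with √3·a = 8r; the nearest-neighbor distance equals 2r = 0.4330·a.
d = 0.4330 × 6.50 = 2.81 Å.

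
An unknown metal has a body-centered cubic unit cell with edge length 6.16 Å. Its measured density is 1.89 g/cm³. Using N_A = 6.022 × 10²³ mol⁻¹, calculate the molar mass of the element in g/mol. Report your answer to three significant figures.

A BCC cell has Z = 2 atoms; a = 6.160 × 10^-8 cm.
M = ρ·N_A·a³/Z = 1.89 × 6.022 × 10²³ × 2.337 × 10^-22 / 2 = 133 g/mol.

133 g/mol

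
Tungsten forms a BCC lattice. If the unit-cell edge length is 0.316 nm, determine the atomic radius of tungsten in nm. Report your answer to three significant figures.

In a BCC lattice, atoms touch along the body diagonal, so √3·a = 4r.
r = √3·a/4 = 1.7321 × 0.316 / 4 = 0.137 nm.

0.137 nm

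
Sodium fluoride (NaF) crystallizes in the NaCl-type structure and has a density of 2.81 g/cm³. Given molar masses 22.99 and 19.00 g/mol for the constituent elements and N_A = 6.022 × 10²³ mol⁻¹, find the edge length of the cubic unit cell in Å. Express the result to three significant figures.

M(NaF) = 41.99 g/mol; Z = 4 formula units per cell.
a³ = Z·M/(N_A·ρ) = 4 × 41.99 / (6.022 × 10²³ × 2.81) = 9.926 × 10^-23 cm³, so a = 4.630 × 10^-8 cm = 4.63 Å.

4.63 Å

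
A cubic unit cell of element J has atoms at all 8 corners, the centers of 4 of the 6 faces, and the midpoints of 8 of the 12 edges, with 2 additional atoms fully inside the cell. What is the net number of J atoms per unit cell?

7

Corner atoms are shared by 8 cells (1/8 each), face atoms by 2 (1/2 each), edge atoms by 4 (1/4 each), interior atoms are unshared.
Net atoms = 8 × 1/8 + 4 × 1/2 + 8 × 1/4 + 2 = 1 + 2 + 2 + 2 = 7.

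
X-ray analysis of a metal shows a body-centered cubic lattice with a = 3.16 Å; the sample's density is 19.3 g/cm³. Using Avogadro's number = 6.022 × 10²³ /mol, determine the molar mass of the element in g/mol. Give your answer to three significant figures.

183 g/mol

A BCC cell has Z = 2 atoms; a = 3.160 × 10^-8 cm.
M = ρ·N_A·a³/Z = 19.3 × 6.022 × 10²³ × 3.155 × 10^-23 / 2 = 183 g/mol.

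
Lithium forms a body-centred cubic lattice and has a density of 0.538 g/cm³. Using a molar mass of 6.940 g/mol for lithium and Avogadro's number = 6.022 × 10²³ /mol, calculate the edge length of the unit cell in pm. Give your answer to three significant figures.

350 pm

With Z = 2 atoms per BCC cell, a³ = Z·M/(N_A·ρ) = 2 × 6.940 / (6.022 × 10²³ × 0.5380 g/cm³) = 4.284 × 10^-23 cm³.
a = (4.284 × 10^-23)^(1/3) = 3.499 × 10^-8 cm = 350 pm.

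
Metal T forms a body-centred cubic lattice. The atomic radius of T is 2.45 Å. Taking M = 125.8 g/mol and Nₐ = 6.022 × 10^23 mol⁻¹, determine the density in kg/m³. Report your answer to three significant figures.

In a BCC lattice, atoms touch along the body diagonal, so √3·a = 4r, giving a = 5.658 Å = 5.658 × 10^-8 cm.
With Z = 2, ρ = Z·M/(N_A·a³) = 2 × 125.8 / (6.022 × 10²³ × 1.811 × 10^-22) = 2.307 g/cm³ = 2310 kg/m³.

2310 kg/m³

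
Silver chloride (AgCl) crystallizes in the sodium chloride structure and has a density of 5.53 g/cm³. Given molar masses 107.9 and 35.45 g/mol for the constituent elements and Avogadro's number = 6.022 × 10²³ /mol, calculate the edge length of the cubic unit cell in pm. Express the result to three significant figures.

M(AgCl) = 143.35 g/mol; Z = 4 formula units per cell.
a³ = Z·M/(N_A·ρ) = 4 × 143.35 / (6.022 × 10²³ × 5.53) = 1.722 × 10^-22 cm³, so a = 5.563 × 10^-8 cm = 556 pm.

556 pm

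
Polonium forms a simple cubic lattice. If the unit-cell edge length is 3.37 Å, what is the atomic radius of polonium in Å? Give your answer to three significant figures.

1.69 Å

In a simple cubic lattice, atoms touch along the cell edge, so a = 2r.
r = a/2 = 3.37/2 = 1.69 Å.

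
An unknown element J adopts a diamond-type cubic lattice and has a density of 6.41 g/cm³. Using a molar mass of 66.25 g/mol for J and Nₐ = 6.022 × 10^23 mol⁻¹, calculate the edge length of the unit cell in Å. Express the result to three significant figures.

With Z = 8 atoms per diamond cubic cell, a³ = Z·M/(N_A·ρ) = 8 × 66.25 / (6.022 × 10²³ × 6.410 g/cm³) = 1.373 × 10^-22 cm³.
a = (1.373 × 10^-22)^(1/3) = 5.159 × 10^-8 cm = 5.16 Å.

5.16 Å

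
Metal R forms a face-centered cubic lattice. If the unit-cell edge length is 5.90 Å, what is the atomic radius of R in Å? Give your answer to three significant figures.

2.09 Å

In an FCC lattice, atoms touch along the face diagonal, so √2·a = 4r.
r = √2·a/4 = 1.4142 × 5.90 / 4 = 2.09 Å.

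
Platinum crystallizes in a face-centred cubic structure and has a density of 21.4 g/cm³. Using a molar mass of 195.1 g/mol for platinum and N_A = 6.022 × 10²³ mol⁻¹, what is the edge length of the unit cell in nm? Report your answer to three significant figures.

0.393 nm

With Z = 4 atoms per FCC cell, a³ = Z·M/(N_A·ρ) = 4 × 195.1 / (6.022 × 10²³ × 21.40 g/cm³) = 6.056 × 10^-23 cm³.
a = (6.056 × 10^-23)^(1/3) = 3.927 × 10^-8 cm = 0.393 nm.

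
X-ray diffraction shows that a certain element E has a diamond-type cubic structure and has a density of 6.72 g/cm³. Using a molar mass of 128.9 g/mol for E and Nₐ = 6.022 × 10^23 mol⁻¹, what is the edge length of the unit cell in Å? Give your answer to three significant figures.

With Z = 8 atoms per diamond cubic cell, a³ = Z·M/(N_A·ρ) = 8 × 128.9 / (6.022 × 10²³ × 6.720 g/cm³) = 2.548 × 10^-22 cm³.
a = (2.548 × 10^-22)^(1/3) = 6.340 × 10^-8 cm = 6.34 Å.

6.34 Å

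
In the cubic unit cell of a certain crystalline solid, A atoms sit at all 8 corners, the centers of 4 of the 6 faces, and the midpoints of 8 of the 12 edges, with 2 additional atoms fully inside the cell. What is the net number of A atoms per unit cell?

7

Corner atoms are shared by 8 cells (1/8 each), face atoms by 2 (1/2 each), edge atoms by 4 (1/4 each), interior atoms are unshared.
Net atoms = 8 × 1/8 + 4 × 1/2 + 8 × 1/4 + 2 = 1 + 2 + 2 + 2 = 7.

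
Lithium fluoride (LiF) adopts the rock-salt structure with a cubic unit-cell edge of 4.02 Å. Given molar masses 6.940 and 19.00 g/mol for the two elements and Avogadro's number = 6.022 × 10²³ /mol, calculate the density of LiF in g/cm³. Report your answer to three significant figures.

2.65 g/cm³

The rock-salt structure contains Z = 4 formula units per cell; M(LiF) = 6.940 + 19.00 = 25.94 g/mol.
a³ = (4.020 × 10^-8 cm)³ = 6.496 × 10^-23 cm³.
ρ = 4 × 25.94 / (6.022 × 10²³ × 6.496 × 10^-23) = 2.652 g/cm³.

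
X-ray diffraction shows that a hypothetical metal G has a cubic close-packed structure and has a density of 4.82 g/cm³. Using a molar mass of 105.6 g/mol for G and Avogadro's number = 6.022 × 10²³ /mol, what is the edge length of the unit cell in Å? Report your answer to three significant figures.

5.26 Å

With Z = 4 atoms per FCC cell, a³ = Z·M/(N_A·ρ) = 4 × 105.6 / (6.022 × 10²³ × 4.820 g/cm³) = 1.455 × 10^-22 cm³.
a = (1.455 × 10^-22)^(1/3) = 5.260 × 10^-8 cm = 5.26 Å.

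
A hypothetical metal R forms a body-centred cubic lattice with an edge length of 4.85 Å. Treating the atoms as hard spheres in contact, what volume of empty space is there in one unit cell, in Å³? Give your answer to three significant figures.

36.5 Å³

In a BCC lattice atoms touch along the body diagonal, so √3·a = 4r, so r = 0.4330a = 2.100 Å.
V_cell = a³ = 114.1 Å³; V_atoms = 2 × (4/3)πr³ = 77.60 Å³.
Empty space = 114.1 − 77.60 = 36.5 Å³.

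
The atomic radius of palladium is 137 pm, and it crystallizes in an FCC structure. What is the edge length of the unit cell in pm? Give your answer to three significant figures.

In an FCC lattice, atoms touch along the face diagonal, so √2·a = 4r.
a = 4r/√2 = 4 × 137 / 1.4142 = 387 pm.

387 pm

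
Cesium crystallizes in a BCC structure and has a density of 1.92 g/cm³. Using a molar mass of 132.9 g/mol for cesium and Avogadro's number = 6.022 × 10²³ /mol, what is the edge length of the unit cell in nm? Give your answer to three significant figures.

0.613 nm

With Z = 2 atoms per BCC cell, a³ = Z·M/(N_A·ρ) = 2 × 132.9 / (6.022 × 10²³ × 1.920 g/cm³) = 2.299 × 10^-22 cm³.
a = (2.299 × 10^-22)^(1/3) = 6.126 × 10^-8 cm = 0.613 nm.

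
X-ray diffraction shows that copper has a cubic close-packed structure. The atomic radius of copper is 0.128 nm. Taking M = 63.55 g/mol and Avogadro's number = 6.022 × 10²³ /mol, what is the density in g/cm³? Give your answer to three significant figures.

In an FCC lattice, atoms touch along the face diagonal, so √2·a = 4r, giving a = 0.3620 nm = 3.620 × 10^-8 cm.
With Z = 4, ρ = Z·M/(N_A·a³) = 4 × 63.55 / (6.022 × 10²³ × 4.745 × 10^-23) = 8.895 g/cm³.

8.90 g/cm³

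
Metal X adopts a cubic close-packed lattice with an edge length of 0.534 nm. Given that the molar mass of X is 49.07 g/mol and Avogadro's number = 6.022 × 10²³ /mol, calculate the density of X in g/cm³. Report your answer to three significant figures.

2.14 g/cm³

An FCC unit cell contains Z = 4 atoms.
Cell volume: a³ = (0.534 nm)³ = (5.340 × 10^-8 cm)³ = 1.523 × 10^-22 cm³.
ρ = Z·M/(N_A·a³) = 4 × 49.07 / (6.022 × 10²³ × 1.523 × 10^-22) = 2.140 g/cm³.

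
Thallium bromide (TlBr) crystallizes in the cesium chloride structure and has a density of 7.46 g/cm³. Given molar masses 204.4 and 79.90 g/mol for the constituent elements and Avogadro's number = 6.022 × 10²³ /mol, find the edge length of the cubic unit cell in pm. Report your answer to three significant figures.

M(TlBr) = 284.3 g/mol; Z = 1 formula unit per cell.
a³ = Z·M/(N_A·ρ) = 1 × 284.3 / (6.022 × 10²³ × 7.46) = 6.328 × 10^-23 cm³, so a = 3.985 × 10^-8 cm = 399 pm.

399 pm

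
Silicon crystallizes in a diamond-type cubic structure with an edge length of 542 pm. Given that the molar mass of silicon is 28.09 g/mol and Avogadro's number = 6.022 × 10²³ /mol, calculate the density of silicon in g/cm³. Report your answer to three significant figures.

2.34 g/cm³

A diamond cubic unit cell contains Z = 8 atoms.
Cell volume: a³ = (542 pm)³ = (5.420 × 10^-8 cm)³ = 1.592 × 10^-22 cm³.
ρ = Z·M/(N_A·a³) = 8 × 28.09 / (6.022 × 10²³ × 1.592 × 10^-22) = 2.344 g/cm³.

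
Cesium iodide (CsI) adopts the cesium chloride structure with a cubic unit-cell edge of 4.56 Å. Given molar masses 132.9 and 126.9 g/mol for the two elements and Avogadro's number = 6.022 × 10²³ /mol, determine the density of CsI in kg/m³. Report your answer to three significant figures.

4550 kg/m³

The cesium chloride structure contains Z = 1 formula unit per cell; M(CsI) = 132.9 + 126.9 = 259.8 g/mol.
a³ = (4.560 × 10^-8 cm)³ = 9.482 × 10^-23 cm³.
ρ = 1 × 259.8 / (6.022 × 10²³ × 9.482 × 10^-23) = 4.550 g/cm³ = 4550 kg/m³.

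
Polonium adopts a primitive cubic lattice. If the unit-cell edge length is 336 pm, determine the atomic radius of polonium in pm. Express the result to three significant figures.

168 pm

In a simple cubic lattice, atoms touch along the cell edge, so a = 2r.
r = a/2 = 336/2 = 168 pm.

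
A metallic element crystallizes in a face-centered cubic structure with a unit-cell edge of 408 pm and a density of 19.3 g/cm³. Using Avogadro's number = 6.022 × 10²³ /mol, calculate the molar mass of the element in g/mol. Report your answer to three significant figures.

An FCC cell has Z = 4 atoms; a = 4.080 × 10^-8 cm.
M = ρ·N_A·a³/Z = 19.3 × 6.022 × 10²³ × 6.792 × 10^-23 / 4 = 197 g/mol.

197 g/mol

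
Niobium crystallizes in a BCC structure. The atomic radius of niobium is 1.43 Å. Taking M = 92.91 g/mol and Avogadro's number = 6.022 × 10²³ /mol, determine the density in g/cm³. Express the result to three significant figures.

8.57 g/cm³

In a BCC lattice, atoms touch along the body diagonal, so √3·a = 4r, giving a = 3.302 Å = 3.302 × 10^-8 cm.
With Z = 2, ρ = Z·M/(N_A·a³) = 2 × 92.91 / (6.022 × 10²³ × 3.602 × 10^-23) = 8.567 g/cm³.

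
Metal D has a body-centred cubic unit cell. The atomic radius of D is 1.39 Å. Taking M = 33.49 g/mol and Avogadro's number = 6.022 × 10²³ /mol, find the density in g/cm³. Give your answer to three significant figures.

3.36 g/cm³

In a BCC lattice, atoms touch along the body diagonal, so √3·a = 4r, giving a = 3.210 Å = 3.210 × 10^-8 cm.
With Z = 2, ρ = Z·M/(N_A·a³) = 2 × 33.49 / (6.022 × 10²³ × 3.308 × 10^-23) = 3.362 g/cm³.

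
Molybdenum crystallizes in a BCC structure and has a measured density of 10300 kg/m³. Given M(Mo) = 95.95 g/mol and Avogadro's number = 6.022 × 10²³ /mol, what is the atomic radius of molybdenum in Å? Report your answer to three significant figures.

1.36 Å

For a BCC cell (Z = 2), a³ = Z·M/(N_A·ρ) = 2 × 95.95 / (6.022 × 10²³ × 10.30) = 3.094 × 10^-23 cm³, so a = 3.139 × 10^-8 cm = 3.139 Å.
Atoms touch along the body diagonal, so √3·a = 4r, so r = 0.4330 × a = 1.36 Å.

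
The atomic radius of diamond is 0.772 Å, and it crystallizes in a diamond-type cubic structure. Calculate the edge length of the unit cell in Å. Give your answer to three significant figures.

3.57 Å

In a diamond cubic lattice, nearest neighbors lie along the body diagonal with √3·a = 8r.
a = 8r/√3 = 8 × 0.772 / 1.7321 = 3.57 Å.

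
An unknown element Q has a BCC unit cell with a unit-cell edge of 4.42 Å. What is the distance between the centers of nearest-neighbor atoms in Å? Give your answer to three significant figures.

In a BCC structure, atoms touch along the body diagonal, so √3·a = 4r; the nearest-neighbor distance equals 2r = 0.8660·a.
d = 0.8660 × 4.42 = 3.83 Å.

3.83 Å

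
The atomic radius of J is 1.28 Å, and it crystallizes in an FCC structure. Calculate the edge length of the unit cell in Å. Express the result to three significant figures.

3.62 Å

In an FCC lattice, atoms touch along the face diagonal, so √2·a = 4r.
a = 4r/√2 = 4 × 1.28 / 1.4142 = 3.62 Å.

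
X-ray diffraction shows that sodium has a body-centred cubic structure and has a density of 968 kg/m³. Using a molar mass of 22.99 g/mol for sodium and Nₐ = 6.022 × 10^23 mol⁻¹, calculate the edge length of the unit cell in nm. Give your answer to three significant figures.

With Z = 2 atoms per BCC cell, a³ = Z·M/(N_A·ρ) = 2 × 22.99 / (6.022 × 10²³ × 0.9680 g/cm³) = 7.888 × 10^-23 cm³.
a = (7.888 × 10^-23)^(1/3) = 4.289 × 10^-8 cm = 0.429 nm.

0.429 nm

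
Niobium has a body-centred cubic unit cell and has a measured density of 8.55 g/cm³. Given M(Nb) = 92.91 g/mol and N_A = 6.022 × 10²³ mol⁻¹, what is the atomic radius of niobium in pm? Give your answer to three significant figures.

143 pm

For a BCC cell (Z = 2), a³ = Z·M/(N_A·ρ) = 2 × 92.91 / (6.022 × 10²³ × 8.550) = 3.609 × 10^-23 cm³, so a = 3.305 × 10^-8 cm = 330.5 pm.
Atoms touch along the body diagonal, so √3·a = 4r, so r = 0.4330 × a = 143 pm.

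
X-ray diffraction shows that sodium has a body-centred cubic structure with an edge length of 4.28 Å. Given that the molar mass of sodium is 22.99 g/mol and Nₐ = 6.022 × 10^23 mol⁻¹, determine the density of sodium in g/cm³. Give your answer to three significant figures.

A BCC unit cell contains Z = 2 atoms.
Cell volume: a³ = (4.28 Å)³ = (4.280 × 10^-8 cm)³ = 7.840 × 10^-23 cm³.
ρ = Z·M/(N_A·a³) = 2 × 22.99 / (6.022 × 10²³ × 7.840 × 10^-23) = 0.9739 g/cm³.

0.974 g/cm³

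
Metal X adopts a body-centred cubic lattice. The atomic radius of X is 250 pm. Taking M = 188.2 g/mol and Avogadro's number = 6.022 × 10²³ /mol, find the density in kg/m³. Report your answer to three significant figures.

3250 kg/m³

In a BCC lattice, atoms touch along the body diagonal, so √3·a = 4r, giving a = 577.4 pm = 5.774 × 10^-8 cm.
With Z = 2, ρ = Z·M/(N_A·a³) = 2 × 188.2 / (6.022 × 10²³ × 1.925 × 10^-22) = 3.248 g/cm³ = 3250 kg/m³.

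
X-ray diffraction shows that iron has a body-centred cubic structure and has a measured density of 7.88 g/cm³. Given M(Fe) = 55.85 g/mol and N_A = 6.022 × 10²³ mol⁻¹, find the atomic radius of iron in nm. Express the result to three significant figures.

0.124 nm

For a BCC cell (Z = 2), a³ = Z·M/(N_A·ρ) = 2 × 55.85 / (6.022 × 10²³ × 7.880) = 2.354 × 10^-23 cm³, so a = 2.866 × 10^-8 cm = 0.2866 nm.
Atoms touch along the body diagonal, so √3·a = 4r, so r = 0.4330 × a = 0.124 nm.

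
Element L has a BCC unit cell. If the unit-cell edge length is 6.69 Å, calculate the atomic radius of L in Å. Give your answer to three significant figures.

2.90 Å

In a BCC lattice, atoms touch along the body diagonal, so √3·a = 4r.
r = √3·a/4 = 1.7321 × 6.69 / 4 = 2.90 Å.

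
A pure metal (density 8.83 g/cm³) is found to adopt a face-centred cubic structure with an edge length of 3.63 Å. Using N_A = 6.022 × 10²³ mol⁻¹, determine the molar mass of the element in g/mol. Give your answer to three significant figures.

63.6 g/mol

An FCC cell has Z = 4 atoms; a = 3.630 × 10^-8 cm.
M = ρ·N_A·a³/Z = 8.83 × 6.022 × 10²³ × 4.783 × 10^-23 / 4 = 63.6 g/mol.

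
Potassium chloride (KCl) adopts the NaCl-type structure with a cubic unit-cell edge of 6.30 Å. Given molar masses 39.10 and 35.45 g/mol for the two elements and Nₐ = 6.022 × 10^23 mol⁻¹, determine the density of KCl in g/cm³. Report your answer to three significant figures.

1.98 g/cm³

The NaCl-type structure contains Z = 4 formula units per cell; M(KCl) = 39.10 + 35.45 = 74.55 g/mol.
a³ = (6.300 × 10^-8 cm)³ = 2.500 × 10^-22 cm³.
ρ = 4 × 74.55 / (6.022 × 10²³ × 2.500 × 10^-22) = 1.980 g/cm³.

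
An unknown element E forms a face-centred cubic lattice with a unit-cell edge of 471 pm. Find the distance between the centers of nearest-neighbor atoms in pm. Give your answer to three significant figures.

In an FCC structure, atoms touch along the face diagonal, so √2·a = 4r; the nearest-neighbor distance equals 2r = 0.7071·a.
d = 0.7071 × 471 = 333 pm.

333 pm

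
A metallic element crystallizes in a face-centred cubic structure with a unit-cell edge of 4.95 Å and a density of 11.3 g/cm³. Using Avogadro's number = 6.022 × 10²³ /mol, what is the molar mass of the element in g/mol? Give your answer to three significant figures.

An FCC cell has Z = 4 atoms; a = 4.950 × 10^-8 cm.
M = ρ·N_A·a³/Z = 11.3 × 6.022 × 10²³ × 1.213 × 10^-22 / 4 = 206 g/mol.

206 g/mol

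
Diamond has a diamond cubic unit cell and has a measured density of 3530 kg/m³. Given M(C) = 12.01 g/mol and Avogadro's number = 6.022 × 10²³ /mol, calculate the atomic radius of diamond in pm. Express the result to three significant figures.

For a diamond cubic cell (Z = 8), a³ = Z·M/(N_A·ρ) = 8 × 12.01 / (6.022 × 10²³ × 3.530) = 4.520 × 10^-23 cm³, so a = 3.562 × 10^-8 cm = 356.2 pm.
Nearest neighbors lie along the body diagonal with √3·a = 8r, so r = 0.2165 × a = 77.1 pm.

77.1 pm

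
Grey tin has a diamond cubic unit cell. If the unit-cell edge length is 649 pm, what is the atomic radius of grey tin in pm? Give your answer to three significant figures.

141 pm

In a diamond cubic lattice, nearest neighbors lie along the body diagonal with √3·a = 8r.
r = √3·a/8 = 1.7321 × 649 / 8 = 141 pm.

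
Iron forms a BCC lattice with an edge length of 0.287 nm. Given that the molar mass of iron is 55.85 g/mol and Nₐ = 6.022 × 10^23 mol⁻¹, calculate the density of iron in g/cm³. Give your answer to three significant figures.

7.85 g/cm³

A BCC unit cell contains Z = 2 atoms.
Cell volume: a³ = (0.287 nm)³ = (2.870 × 10^-8 cm)³ = 2.364 × 10^-23 cm³.
ρ = Z·M/(N_A·a³) = 2 × 55.85 / (6.022 × 10²³ × 2.364 × 10^-23) = 7.846 g/cm³.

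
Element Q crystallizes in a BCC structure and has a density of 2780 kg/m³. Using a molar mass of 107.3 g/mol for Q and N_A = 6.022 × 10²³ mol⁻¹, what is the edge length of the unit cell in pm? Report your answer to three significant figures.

504 pm

With Z = 2 atoms per BCC cell, a³ = Z·M/(N_A·ρ) = 2 × 107.3 / (6.022 × 10²³ × 2.780 g/cm³) = 1.282 × 10^-22 cm³.
a = (1.282 × 10^-22)^(1/3) = 5.042 × 10^-8 cm = 504 pm.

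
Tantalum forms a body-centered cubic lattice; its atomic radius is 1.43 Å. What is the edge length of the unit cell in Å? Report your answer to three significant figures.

In a BCC lattice, atoms touch along the body diagonal, so √3·a = 4r.
a = 4r/√3 = 4 × 1.43 / 1.7321 = 3.30 Å.

3.30 Å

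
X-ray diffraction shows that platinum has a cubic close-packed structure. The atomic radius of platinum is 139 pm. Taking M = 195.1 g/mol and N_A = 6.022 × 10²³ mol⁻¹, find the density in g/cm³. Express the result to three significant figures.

21.3 g/cm³

In an FCC lattice, atoms touch along the face diagonal, so √2·a = 4r, giving a = 393.2 pm = 3.932 × 10^-8 cm.
With Z = 4, ρ = Z·M/(N_A·a³) = 4 × 195.1 / (6.022 × 10²³ × 6.077 × 10^-23) = 21.33 g/cm³.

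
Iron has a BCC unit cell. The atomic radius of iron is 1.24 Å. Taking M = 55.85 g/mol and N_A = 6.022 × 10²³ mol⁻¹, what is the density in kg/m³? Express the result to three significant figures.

In a BCC lattice, atoms touch along the body diagonal, so √3·a = 4r, giving a = 2.864 Å = 2.864 × 10^-8 cm.
With Z = 2, ρ = Z·M/(N_A·a³) = 2 × 55.85 / (6.022 × 10²³ × 2.348 × 10^-23) = 7.899 g/cm³ = 7900 kg/m³.

7900 kg/m³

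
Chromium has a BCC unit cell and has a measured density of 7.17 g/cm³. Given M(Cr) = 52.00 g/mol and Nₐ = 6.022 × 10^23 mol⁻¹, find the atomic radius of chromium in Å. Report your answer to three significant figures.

For a BCC cell (Z = 2), a³ = Z·M/(N_A·ρ) = 2 × 52.00 / (6.022 × 10²³ × 7.170) = 2.409 × 10^-23 cm³, so a = 2.888 × 10^-8 cm = 2.888 Å.
Atoms touch along the body diagonal, so √3·a = 4r, so r = 0.4330 × a = 1.25 Å.

1.25 Å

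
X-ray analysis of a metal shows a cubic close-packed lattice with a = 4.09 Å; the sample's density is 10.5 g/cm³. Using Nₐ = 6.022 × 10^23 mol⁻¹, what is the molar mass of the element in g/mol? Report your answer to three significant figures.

An FCC cell has Z = 4 atoms; a = 4.090 × 10^-8 cm.
M = ρ·N_A·a³/Z = 10.5 × 6.022 × 10²³ × 6.842 × 10^-23 / 4 = 108 g/mol.

108 g/mol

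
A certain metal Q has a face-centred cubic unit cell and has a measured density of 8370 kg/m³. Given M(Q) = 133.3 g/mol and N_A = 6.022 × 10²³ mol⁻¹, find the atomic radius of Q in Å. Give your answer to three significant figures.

For an FCC cell (Z = 4), a³ = Z·M/(N_A·ρ) = 4 × 133.3 / (6.022 × 10²³ × 8.370) = 1.058 × 10^-22 cm³, so a = 4.729 × 10^-8 cm = 4.729 Å.
Atoms touch along the face diagonal, so √2·a = 4r, so r = 0.3536 × a = 1.67 Å.

1.67 Å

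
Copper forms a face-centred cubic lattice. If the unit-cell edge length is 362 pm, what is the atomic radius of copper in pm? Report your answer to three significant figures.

128 pm

In an FCC lattice, atoms touch along the face diagonal, so √2·a = 4r.
r = √2·a/4 = 1.4142 × 362 / 4 = 128 pm.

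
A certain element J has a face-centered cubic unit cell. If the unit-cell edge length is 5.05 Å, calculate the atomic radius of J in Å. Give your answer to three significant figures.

1.79 Å

In an FCC lattice, atoms touch along the face diagonal, so √2·a = 4r.
r = √2·a/4 = 1.4142 × 5.05 / 4 = 1.79 Å.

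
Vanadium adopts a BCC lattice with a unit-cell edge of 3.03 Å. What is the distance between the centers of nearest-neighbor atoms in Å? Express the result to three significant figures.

2.62 Å

In a BCC structure, atoms touch along the body diagonal, so √3·a = 4r; the nearest-neighbor distance equals 2r = 0.8660·a.
d = 0.8660 × 3.03 = 2.62 Å.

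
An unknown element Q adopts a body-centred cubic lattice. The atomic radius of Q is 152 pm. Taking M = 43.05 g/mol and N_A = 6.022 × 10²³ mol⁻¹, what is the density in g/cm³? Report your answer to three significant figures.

3.31 g/cm³

In a BCC lattice, atoms touch along the body diagonal, so √3·a = 4r, giving a = 351.0 pm = 3.510 × 10^-8 cm.
With Z = 2, ρ = Z·M/(N_A·a³) = 2 × 43.05 / (6.022 × 10²³ × 4.325 × 10^-23) = 3.305 g/cm³.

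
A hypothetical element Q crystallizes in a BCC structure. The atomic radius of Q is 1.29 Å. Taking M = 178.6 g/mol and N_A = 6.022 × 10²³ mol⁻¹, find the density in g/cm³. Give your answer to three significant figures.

22.4 g/cm³

In a BCC lattice, atoms touch along the body diagonal, so √3·a = 4r, giving a = 2.979 Å = 2.979 × 10^-8 cm.
With Z = 2, ρ = Z·M/(N_A·a³) = 2 × 178.6 / (6.022 × 10²³ × 2.644 × 10^-23) = 22.43 g/cm³.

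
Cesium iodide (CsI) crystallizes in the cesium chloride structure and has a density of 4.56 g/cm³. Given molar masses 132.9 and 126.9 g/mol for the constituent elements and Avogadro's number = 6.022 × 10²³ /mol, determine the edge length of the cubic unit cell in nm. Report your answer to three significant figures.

M(CsI) = 259.8 g/mol; Z = 1 formula unit per cell.
a³ = Z·M/(N_A·ρ) = 1 × 259.8 / (6.022 × 10²³ × 4.56) = 9.461 × 10^-23 cm³, so a = 4.557 × 10^-8 cm = 0.456 nm.

0.456 nm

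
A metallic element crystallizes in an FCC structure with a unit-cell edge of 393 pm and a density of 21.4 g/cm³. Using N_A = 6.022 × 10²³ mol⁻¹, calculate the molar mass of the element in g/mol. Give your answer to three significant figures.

An FCC cell has Z = 4 atoms; a = 3.930 × 10^-8 cm.
M = ρ·N_A·a³/Z = 21.4 × 6.022 × 10²³ × 6.070 × 10^-23 / 4 = 196 g/mol.

196 g/mol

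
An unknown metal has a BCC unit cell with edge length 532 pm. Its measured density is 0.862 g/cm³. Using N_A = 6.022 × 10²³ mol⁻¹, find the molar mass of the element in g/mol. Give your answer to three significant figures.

A BCC cell has Z = 2 atoms; a = 5.320 × 10^-8 cm.
M = ρ·N_A·a³/Z = 0.862 × 6.022 × 10²³ × 1.506 × 10^-22 / 2 = 39.1 g/mol.

39.1 g/mol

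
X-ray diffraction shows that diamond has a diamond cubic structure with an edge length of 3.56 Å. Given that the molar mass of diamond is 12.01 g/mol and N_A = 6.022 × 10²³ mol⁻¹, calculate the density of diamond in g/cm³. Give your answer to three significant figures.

3.54 g/cm³

A diamond cubic unit cell contains Z = 8 atoms.
Cell volume: a³ = (3.56 Å)³ = (3.560 × 10^-8 cm)³ = 4.512 × 10^-23 cm³.
ρ = Z·M/(N_A·a³) = 8 × 12.01 / (6.022 × 10²³ × 4.512 × 10^-23) = 3.536 g/cm³.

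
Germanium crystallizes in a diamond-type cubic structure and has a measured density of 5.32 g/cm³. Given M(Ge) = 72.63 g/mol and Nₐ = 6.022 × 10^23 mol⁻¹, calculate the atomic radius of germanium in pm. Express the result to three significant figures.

For a diamond cubic cell (Z = 8), a³ = Z·M/(N_A·ρ) = 8 × 72.63 / (6.022 × 10²³ × 5.320) = 1.814 × 10^-22 cm³, so a = 5.660 × 10^-8 cm = 566.0 pm.
Nearest neighbors lie along the body diagonal with √3·a = 8r, so r = 0.2165 × a = 123 pm.

123 pm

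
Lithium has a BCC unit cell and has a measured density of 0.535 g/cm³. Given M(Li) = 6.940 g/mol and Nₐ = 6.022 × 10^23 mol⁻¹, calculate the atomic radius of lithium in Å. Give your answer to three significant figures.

For a BCC cell (Z = 2), a³ = Z·M/(N_A·ρ) = 2 × 6.940 / (6.022 × 10²³ × 0.5350) = 4.308 × 10^-23 cm³, so a = 3.506 × 10^-8 cm = 3.506 Å.
Atoms touch along the body diagonal, so √3·a = 4r, so r = 0.4330 × a = 1.52 Å.

1.52 Å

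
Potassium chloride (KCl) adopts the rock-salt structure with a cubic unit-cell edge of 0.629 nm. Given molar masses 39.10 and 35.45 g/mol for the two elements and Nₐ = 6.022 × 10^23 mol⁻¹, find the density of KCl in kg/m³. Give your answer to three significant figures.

1990 kg/m³

The rock-salt structure contains Z = 4 formula units per cell; M(KCl) = 39.10 + 35.45 = 74.55 g/mol.
a³ = (6.290 × 10^-8 cm)³ = 2.489 × 10^-22 cm³.
ρ = 4 × 74.55 / (6.022 × 10²³ × 2.489 × 10^-22) = 1.990 g/cm³ = 1990 kg/m³.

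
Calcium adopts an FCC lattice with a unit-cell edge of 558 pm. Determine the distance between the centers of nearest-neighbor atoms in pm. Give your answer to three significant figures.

395 pm

In an FCC structure, atoms touch along the face diagonal, so √2·a = 4r; the nearest-neighbor distance equals 2r = 0.7071·a.
d = 0.7071 × 558 = 395 pm.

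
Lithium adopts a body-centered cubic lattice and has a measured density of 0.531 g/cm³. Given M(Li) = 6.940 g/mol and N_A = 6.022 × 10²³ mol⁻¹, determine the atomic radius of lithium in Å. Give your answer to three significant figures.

For a BCC cell (Z = 2), a³ = Z·M/(N_A·ρ) = 2 × 6.940 / (6.022 × 10²³ × 0.5310) = 4.341 × 10^-23 cm³, so a = 3.514 × 10^-8 cm = 3.514 Å.
Atoms touch along the body diagonal, so √3·a = 4r, so r = 0.4330 × a = 1.52 Å.

1.52 Å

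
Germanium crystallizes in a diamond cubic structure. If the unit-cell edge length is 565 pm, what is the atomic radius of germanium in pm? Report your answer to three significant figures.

In a diamond cubic lattice, nearest neighbors lie along the body diagonal with √3·a = 8r.
r = √3·a/8 = 1.7321 × 565 / 8 = 122 pm.

122 pm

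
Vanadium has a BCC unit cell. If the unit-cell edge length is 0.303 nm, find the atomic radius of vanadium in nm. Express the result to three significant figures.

0.131 nm

In a BCC lattice, atoms touch along the body diagonal, so √3·a = 4r.
r = √3·a/4 = 1.7321 × 0.303 / 4 = 0.131 nm.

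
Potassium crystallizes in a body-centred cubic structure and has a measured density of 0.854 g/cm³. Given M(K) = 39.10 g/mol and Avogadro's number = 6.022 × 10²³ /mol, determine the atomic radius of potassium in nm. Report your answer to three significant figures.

For a BCC cell (Z = 2), a³ = Z·M/(N_A·ρ) = 2 × 39.10 / (6.022 × 10²³ × 0.8540) = 1.521 × 10^-22 cm³, so a = 5.337 × 10^-8 cm = 0.5337 nm.
Atoms touch along the body diagonal, so √3·a = 4r, so r = 0.4330 × a = 0.231 nm.

0.231 nm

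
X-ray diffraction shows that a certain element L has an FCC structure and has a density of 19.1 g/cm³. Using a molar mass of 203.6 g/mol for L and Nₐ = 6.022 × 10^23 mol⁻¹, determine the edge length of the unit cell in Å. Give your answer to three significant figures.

4.14 Å

With Z = 4 atoms per FCC cell, a³ = Z·M/(N_A·ρ) = 4 × 203.6 / (6.022 × 10²³ × 19.10 g/cm³) = 7.080 × 10^-23 cm³.
a = (7.080 × 10^-23)^(1/3) = 4.137 × 10^-8 cm = 4.14 Å.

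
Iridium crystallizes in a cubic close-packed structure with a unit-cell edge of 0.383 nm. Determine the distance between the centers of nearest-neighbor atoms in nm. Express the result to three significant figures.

In an FCC structure, atoms touch along the face diagonal, so √2·a = 4r; the nearest-neighbor distance equals 2r = 0.7071·a.
d = 0.7071 × 0.383 = 0.271 nm.

0.271 nm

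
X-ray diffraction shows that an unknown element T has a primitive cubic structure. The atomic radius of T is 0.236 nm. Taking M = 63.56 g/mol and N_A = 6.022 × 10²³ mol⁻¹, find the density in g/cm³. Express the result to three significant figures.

In a simple cubic lattice, atoms touch along the cell edge, so a = 2r, giving a = 0.4720 nm = 4.720 × 10^-8 cm.
With Z = 1, ρ = Z·M/(N_A·a³) = 1 × 63.56 / (6.022 × 10²³ × 1.052 × 10^-22) = 1.004 g/cm³.

1.00 g/cm³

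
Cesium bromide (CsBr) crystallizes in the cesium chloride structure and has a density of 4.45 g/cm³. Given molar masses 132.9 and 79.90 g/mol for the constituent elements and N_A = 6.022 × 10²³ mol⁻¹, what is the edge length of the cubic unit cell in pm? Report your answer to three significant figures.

430 pm

M(CsBr) = 212.8 g/mol; Z = 1 formula unit per cell.
a³ = Z·M/(N_A·ρ) = 1 × 212.8 / (6.022 × 10²³ × 4.45) = 7.941 × 10^-23 cm³, so a = 4.298 × 10^-8 cm = 430 pm.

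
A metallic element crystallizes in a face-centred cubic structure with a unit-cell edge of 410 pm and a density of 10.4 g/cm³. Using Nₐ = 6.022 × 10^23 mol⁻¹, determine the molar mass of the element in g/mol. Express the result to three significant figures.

An FCC cell has Z = 4 atoms; a = 4.100 × 10^-8 cm.
M = ρ·N_A·a³/Z = 10.4 × 6.022 × 10²³ × 6.892 × 10^-23 / 4 = 108 g/mol.

108 g/mol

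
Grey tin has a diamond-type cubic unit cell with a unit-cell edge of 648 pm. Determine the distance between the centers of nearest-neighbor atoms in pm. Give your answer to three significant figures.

281 pm

In a diamond cubic structure, nearest neighbors lie along the body diagonal with √3·a = 8r; the nearest-neighbor distance equals 2r = 0.4330·a.
d = 0.4330 × 648 = 281 pm.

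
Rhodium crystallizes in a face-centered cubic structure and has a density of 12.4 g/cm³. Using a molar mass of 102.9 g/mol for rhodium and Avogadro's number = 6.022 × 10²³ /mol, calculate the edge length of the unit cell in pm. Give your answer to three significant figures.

With Z = 4 atoms per FCC cell, a³ = Z·M/(N_A·ρ) = 4 × 102.9 / (6.022 × 10²³ × 12.40 g/cm³) = 5.512 × 10^-23 cm³.
a = (5.512 × 10^-23)^(1/3) = 3.806 × 10^-8 cm = 381 pm.

381 pm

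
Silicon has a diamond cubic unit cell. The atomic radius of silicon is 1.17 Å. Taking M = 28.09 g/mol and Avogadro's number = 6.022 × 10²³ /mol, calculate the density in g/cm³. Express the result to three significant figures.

2.36 g/cm³

In a diamond cubic lattice, nearest neighbors lie along the body diagonal with √3·a = 8r, giving a = 5.404 Å = 5.404 × 10^-8 cm.
With Z = 8, ρ = Z·M/(N_A·a³) = 8 × 28.09 / (6.022 × 10²³ × 1.578 × 10^-22) = 2.365 g/cm³.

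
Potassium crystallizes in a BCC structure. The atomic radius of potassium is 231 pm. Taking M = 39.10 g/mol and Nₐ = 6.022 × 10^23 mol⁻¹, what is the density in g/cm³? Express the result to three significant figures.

In a BCC lattice, atoms touch along the body diagonal, so √3·a = 4r, giving a = 533.5 pm = 5.335 × 10^-8 cm.
With Z = 2, ρ = Z·M/(N_A·a³) = 2 × 39.10 / (6.022 × 10²³ × 1.518 × 10^-22) = 0.8553 g/cm³.

0.855 g/cm³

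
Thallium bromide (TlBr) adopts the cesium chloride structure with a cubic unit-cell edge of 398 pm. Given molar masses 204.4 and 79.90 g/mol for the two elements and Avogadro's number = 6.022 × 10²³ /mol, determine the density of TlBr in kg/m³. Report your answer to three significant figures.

The cesium chloride structure contains Z = 1 formula unit per cell; M(TlBr) = 204.4 + 79.90 = 284.3 g/mol.
a³ = (3.980 × 10^-8 cm)³ = 6.304 × 10^-23 cm³.
ρ = 1 × 284.3 / (6.022 × 10²³ × 6.304 × 10^-23) = 7.488 g/cm³ = 7490 kg/m³.

7490 kg/m³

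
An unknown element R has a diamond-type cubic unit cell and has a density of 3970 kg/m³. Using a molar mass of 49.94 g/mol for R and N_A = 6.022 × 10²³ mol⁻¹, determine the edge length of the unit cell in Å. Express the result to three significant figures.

With Z = 8 atoms per diamond cubic cell, a³ = Z·M/(N_A·ρ) = 8 × 49.94 / (6.022 × 10²³ × 3.970 g/cm³) = 1.671 × 10^-22 cm³.
a = (1.671 × 10^-22)^(1/3) = 5.508 × 10^-8 cm = 5.51 Å.

5.51 Å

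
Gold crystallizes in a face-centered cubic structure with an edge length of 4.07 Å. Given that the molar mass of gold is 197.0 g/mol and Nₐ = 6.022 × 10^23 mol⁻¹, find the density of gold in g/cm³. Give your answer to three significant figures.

An FCC unit cell contains Z = 4 atoms.
Cell volume: a³ = (4.07 Å)³ = (4.070 × 10^-8 cm)³ = 6.742 × 10^-23 cm³.
ρ = Z·M/(N_A·a³) = 4 × 197.0 / (6.022 × 10²³ × 6.742 × 10^-23) = 19.41 g/cm³.

19.4 g/cm³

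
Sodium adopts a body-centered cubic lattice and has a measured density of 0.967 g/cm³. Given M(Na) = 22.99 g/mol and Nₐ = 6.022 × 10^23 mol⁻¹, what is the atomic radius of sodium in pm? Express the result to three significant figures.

186 pm

For a BCC cell (Z = 2), a³ = Z·M/(N_A·ρ) = 2 × 22.99 / (6.022 × 10²³ × 0.9670) = 7.896 × 10^-23 cm³, so a = 4.290 × 10^-8 cm = 429.0 pm.
Atoms touch along the body diagonal, so √3·a = 4r, so r = 0.4330 × a = 186 pm.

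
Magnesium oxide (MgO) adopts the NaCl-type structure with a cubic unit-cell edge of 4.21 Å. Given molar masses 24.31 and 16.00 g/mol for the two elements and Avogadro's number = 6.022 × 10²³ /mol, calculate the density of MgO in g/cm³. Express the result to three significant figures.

The NaCl-type structure contains Z = 4 formula units per cell; M(MgO) = 24.31 + 16.00 = 40.31 g/mol.
a³ = (4.210 × 10^-8 cm)³ = 7.462 × 10^-23 cm³.
ρ = 4 × 40.31 / (6.022 × 10²³ × 7.462 × 10^-23) = 3.588 g/cm³.

3.59 g/cm³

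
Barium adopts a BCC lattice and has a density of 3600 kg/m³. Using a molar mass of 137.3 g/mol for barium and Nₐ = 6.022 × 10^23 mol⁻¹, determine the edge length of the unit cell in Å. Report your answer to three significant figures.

With Z = 2 atoms per BCC cell, a³ = Z·M/(N_A·ρ) = 2 × 137.3 / (6.022 × 10²³ × 3.600 g/cm³) = 1.267 × 10^-22 cm³.
a = (1.267 × 10^-22)^(1/3) = 5.022 × 10^-8 cm = 5.02 Å.

5.02 Å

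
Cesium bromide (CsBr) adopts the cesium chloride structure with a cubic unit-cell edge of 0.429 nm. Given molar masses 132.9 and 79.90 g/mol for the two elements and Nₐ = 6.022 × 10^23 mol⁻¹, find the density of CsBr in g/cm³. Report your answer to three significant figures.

The cesium chloride structure contains Z = 1 formula unit per cell; M(CsBr) = 132.9 + 79.90 = 212.8 g/mol.
a³ = (4.290 × 10^-8 cm)³ = 7.895 × 10^-23 cm³.
ρ = 1 × 212.8 / (6.022 × 10²³ × 7.895 × 10^-23) = 4.476 g/cm³.

4.48 g/cm³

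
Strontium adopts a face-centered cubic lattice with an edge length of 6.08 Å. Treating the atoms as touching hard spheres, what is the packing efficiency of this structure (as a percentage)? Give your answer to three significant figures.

In an FCC lattice atoms touch along the face diagonal, so √2·a = 4r, so r = 0.3536a = 2.150 Å.
Packing fraction = Z·(4/3)πr³ / a³ = 4 × (4/3)π × (2.150)³ / (6.08)³ = 0.7405 = 74.0%.

74.0%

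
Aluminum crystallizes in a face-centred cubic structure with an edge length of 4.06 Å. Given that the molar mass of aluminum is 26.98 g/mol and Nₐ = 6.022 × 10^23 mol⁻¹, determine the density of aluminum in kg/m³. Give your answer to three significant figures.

An FCC unit cell contains Z = 4 atoms.
Cell volume: a³ = (4.06 Å)³ = (4.060 × 10^-8 cm)³ = 6.692 × 10^-23 cm³.
ρ = Z·M/(N_A·a³) = 4 × 26.98 / (6.022 × 10²³ × 6.692 × 10^-23) = 2.678 g/cm³ = 2680 kg/m³.

2680 kg/m³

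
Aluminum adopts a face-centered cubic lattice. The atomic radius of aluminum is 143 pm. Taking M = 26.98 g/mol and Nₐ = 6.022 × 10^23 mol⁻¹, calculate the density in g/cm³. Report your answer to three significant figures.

2.71 g/cm³

In an FCC lattice, atoms touch along the face diagonal, so √2·a = 4r, giving a = 404.5 pm = 4.045 × 10^-8 cm.
With Z = 4, ρ = Z·M/(N_A·a³) = 4 × 26.98 / (6.022 × 10²³ × 6.617 × 10^-23) = 2.708 g/cm³.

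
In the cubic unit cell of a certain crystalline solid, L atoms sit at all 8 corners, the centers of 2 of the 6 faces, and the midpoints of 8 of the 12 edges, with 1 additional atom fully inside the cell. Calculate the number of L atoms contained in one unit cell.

5

Corner atoms are shared by 8 cells (1/8 each), face atoms by 2 (1/2 each), edge atoms by 4 (1/4 each), interior atoms are unshared.
Net atoms = 8 × 1/8 + 2 × 1/2 + 8 × 1/4 + 1 = 1 + 1 + 2 + 1 = 5.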